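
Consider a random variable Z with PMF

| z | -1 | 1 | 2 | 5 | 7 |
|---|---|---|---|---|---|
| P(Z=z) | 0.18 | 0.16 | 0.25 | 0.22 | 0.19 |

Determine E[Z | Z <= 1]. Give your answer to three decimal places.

-0.059

P(Z <= 1) = 0.18 + 0.16 = 0.34.
E[Z | Z <= 1] = [(-1)·0.18 + 1·0.16] / 0.34
 = -0.02 / 0.34
 = -1/17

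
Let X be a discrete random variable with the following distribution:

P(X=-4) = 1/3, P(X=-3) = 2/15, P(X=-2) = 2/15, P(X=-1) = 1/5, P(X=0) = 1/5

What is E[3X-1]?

E[3X-1] = Σ (3x-1)·P(X=x)
 = (-13)·1/3 + (-10)·2/15 + (-7)·2/15 + (-4)·1/5 + (-1)·1/5
 = (-13/3) + (-4/3) + (-14/15) + (-4/5) + (-1/5)
 = -38/5

-7.6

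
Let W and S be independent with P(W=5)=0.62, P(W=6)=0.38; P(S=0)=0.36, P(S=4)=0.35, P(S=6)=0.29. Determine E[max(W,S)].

E[max(W,S)] = Σ_w Σ_s max(w,s) · P(W=w)P(S=s)
 = 5·0.2232 + 5·0.217 + 6·0.1798 + 6·0.1368 + 6·0.133 + 6·0.1102
 = 1.116 + 1.085 + 1.0788 + 0.8208 + 0.798 + 0.6612
 = 5.5598

5.5598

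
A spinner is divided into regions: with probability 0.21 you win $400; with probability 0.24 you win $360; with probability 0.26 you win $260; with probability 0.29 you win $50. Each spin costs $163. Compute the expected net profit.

E[payout] = 400·0.21 + 360·0.24 + 260·0.26 + 50·0.29
 = 84 + 86.4 + 67.6 + 14.5
 = 252.5
Net = 252.5 - 163 = 89.5

89.5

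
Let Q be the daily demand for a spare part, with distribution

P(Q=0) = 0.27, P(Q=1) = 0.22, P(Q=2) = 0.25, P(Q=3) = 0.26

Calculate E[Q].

1.5

E[Q] = Σ q·P(Q=q)
 = 0·0.27 + 1·0.22 + 2·0.25 + 3·0.26
 = 0 + 0.22 + 0.5 + 0.78
 = 1.5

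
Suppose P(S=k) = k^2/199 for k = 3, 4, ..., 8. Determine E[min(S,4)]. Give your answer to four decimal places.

3.9548

E[min(S,4)] = Σ min(s,4)·P(S=s)
 = 3·9/199 + 4·16/199 + 4·25/199 + 4·36/199 + 4·49/199 + 4·64/199
 = 27/199 + 64/199 + 100/199 + 144/199 + 196/199 + 256/199
 = 787/199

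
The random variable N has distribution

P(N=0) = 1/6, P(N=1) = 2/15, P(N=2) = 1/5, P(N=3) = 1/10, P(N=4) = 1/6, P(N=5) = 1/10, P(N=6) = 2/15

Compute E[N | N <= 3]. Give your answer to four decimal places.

P(N <= 3) = 1/6 + 2/15 + 1/5 + 1/10 = 3/5.
E[N | N <= 3] = [0·1/6 + 1·2/15 + 2·1/5 + 3·1/10] / (3/5)
 = 5/6 / (3/5)
 = 25/18

1.3889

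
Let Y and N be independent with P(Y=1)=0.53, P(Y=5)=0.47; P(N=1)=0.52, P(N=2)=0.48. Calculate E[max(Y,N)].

E[max(Y,N)] = Σ_y Σ_n max(y,n) · P(Y=y)P(N=n)
 = 1·0.2756 + 2·0.2544 + 5·0.2444 + 5·0.2256
 = 0.2756 + 0.5088 + 1.222 + 1.128
 = 3.1344

3.1344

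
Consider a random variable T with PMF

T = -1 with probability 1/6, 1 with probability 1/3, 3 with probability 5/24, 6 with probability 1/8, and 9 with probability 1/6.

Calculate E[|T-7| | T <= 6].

P(T <= 6) = 1/6 + 1/3 + 5/24 + 1/8 = 5/6.
E[|T-7| | T <= 6] = [8·1/6 + 6·1/3 + 4·5/24 + 1·1/8] / (5/6)
 = 103/24 / (5/6)
 = 103/20

5.15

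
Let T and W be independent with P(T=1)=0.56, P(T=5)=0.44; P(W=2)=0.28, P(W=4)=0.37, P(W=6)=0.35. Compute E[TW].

11.4264

E[TW] = Σ_t Σ_w tw · P(T=t)P(W=w)
 = 2·0.1568 + 4·0.2072 + 6·0.196 + 10·0.1232 + 20·0.1628 + 30·0.154
 = 0.3136 + 0.8288 + 1.176 + 1.232 + 3.256 + 4.62
 = 11.4264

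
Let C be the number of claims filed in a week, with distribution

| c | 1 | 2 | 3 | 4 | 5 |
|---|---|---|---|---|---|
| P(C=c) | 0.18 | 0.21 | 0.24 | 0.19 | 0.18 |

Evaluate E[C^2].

10.72

E[C^2] = Σ c^2·P(C=c)
 = 1·0.18 + 4·0.21 + 9·0.24 + 16·0.19 + 25·0.18
 = 0.18 + 0.84 + 2.16 + 3.04 + 4.5
 = 10.72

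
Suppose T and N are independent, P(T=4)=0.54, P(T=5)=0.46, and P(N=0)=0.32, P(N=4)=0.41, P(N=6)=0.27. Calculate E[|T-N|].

2.0316

E[|T-N|] = Σ_t Σ_n |t-n| · P(T=t)P(N=n)
 = 4·0.1728 + 0·0.2214 + 2·0.1458 + 5·0.1472 + 1·0.1886 + 1·0.1242
 = 0.6912 + 0 + 0.2916 + 0.736 + 0.1886 + 0.1242
 = 2.0316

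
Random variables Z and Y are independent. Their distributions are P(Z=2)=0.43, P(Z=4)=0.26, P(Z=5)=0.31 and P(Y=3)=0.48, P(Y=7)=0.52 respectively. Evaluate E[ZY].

17.526

E[ZY] = Σ_z Σ_y zy · P(Z=z)P(Y=y)
 = 6·0.2064 + 14·0.2236 + 12·0.1248 + 28·0.1352 + 15·0.1488 + 35·0.1612
 = 1.2384 + 3.1304 + 1.4976 + 3.7856 + 2.232 + 5.642
 = 17.526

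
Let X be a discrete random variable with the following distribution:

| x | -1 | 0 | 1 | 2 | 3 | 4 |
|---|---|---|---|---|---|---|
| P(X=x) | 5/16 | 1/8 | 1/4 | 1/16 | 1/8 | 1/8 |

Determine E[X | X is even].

2

P(X is even) = 1/8 + 1/16 + 1/8 = 5/16.
E[X | X is even] = [0·1/8 + 2·1/16 + 4·1/8] / (5/16)
 = 5/8 / (5/16)
 = 2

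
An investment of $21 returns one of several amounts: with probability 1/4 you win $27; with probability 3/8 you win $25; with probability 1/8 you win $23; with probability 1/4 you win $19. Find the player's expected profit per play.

E[payout] = 27·1/4 + 25·3/8 + 23·1/8 + 19·1/4
 = 27/4 + 75/8 + 23/8 + 19/4
 = 95/4
Net = 95/4 - 21 = 11/4

2.75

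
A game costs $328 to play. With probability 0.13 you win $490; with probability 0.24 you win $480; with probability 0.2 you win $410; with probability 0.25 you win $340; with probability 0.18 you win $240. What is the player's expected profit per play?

E[payout] = 490·0.13 + 480·0.24 + 410·0.2 + 340·0.25 + 240·0.18
 = 63.7 + 115.2 + 82 + 85 + 43.2
 = 389.1
Net = 389.1 - 328 = 61.1

61.1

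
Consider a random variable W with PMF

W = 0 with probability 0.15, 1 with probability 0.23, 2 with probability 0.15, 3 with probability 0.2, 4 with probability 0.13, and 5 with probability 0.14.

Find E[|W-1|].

1.65

E[|W-1|] = Σ |w-1|·P(W=w)
 = 1·0.15 + 0·0.23 + 1·0.15 + 2·0.2 + 3·0.13 + 4·0.14
 = 0.15 + 0 + 0.15 + 0.4 + 0.39 + 0.56
 = 1.65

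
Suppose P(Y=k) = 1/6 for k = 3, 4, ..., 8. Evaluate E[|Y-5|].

1.5

E[|Y-5|] = Σ |y-5|·P(Y=y)
 = 2·1/6 + 1·1/6 + 0·1/6 + 1·1/6 + 2·1/6 + 3·1/6
 = 1/3 + 1/6 + 0 + 1/6 + 1/3 + 1/2
 = 3/2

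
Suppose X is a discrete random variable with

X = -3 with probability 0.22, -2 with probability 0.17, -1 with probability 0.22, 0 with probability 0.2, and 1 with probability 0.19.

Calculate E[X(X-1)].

E[X(X-1)] = Σ x(x-1)·P(X=x)
 = 12·0.22 + 6·0.17 + 2·0.22 + 0·0.2 + 0·0.19
 = 2.64 + 1.02 + 0.44 + 0 + 0
 = 4.1

4.1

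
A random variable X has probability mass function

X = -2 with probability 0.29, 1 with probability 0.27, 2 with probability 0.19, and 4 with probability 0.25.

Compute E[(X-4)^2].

E[(X-4)^2] = Σ (x-4)^2·P(X=x)
 = 36·0.29 + 9·0.27 + 4·0.19 + 0·0.25
 = 10.44 + 2.43 + 0.76 + 0
 = 13.63

13.63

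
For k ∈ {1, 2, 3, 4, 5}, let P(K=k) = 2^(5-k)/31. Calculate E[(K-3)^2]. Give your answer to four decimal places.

2.5161

E[(K-3)^2] = Σ (k-3)^2·P(K=k)
 = 4·16/31 + 1·8/31 + 0·4/31 + 1·2/31 + 4·1/31
 = 64/31 + 8/31 + 0 + 2/31 + 4/31
 = 78/31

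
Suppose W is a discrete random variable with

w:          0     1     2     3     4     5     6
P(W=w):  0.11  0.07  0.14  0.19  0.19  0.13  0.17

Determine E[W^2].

E[W^2] = Σ w^2·P(W=w)
 = 0·0.11 + 1·0.07 + 4·0.14 + 9·0.19 + 16·0.19 + 25·0.13 + 36·0.17
 = 0 + 0.07 + 0.56 + 1.71 + 3.04 + 3.25 + 6.12
 = 14.75

14.75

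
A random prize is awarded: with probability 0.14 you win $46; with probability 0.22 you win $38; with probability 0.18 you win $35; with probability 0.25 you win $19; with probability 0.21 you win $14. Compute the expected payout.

28.79

E[payout] = 46·0.14 + 38·0.22 + 35·0.18 + 19·0.25 + 14·0.21
 = 6.44 + 8.36 + 6.3 + 4.75 + 2.94
 = 28.79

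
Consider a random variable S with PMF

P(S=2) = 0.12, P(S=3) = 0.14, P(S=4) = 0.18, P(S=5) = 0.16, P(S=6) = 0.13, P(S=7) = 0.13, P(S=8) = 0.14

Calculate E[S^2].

28.63

E[S^2] = Σ s^2·P(S=s)
 = 4·0.12 + 9·0.14 + 16·0.18 + 25·0.16 + 36·0.13 + 49·0.13 + 64·0.14
 = 0.48 + 1.26 + 2.88 + 4 + 4.68 + 6.37 + 8.96
 = 28.63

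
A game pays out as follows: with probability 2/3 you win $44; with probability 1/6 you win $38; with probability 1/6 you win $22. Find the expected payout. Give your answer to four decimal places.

39.3333

E[payout] = 44·2/3 + 38·1/6 + 22·1/6
 = 88/3 + 19/3 + 11/3
 = 118/3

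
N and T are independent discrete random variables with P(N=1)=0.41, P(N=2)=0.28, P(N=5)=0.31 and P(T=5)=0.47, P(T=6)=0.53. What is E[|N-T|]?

E[|N-T|] = Σ_n Σ_t |n-t| · P(N=n)P(T=t)
 = 4·0.1927 + 5·0.2173 + 3·0.1316 + 4·0.1484 + 0·0.1457 + 1·0.1643
 = 0.7708 + 1.0865 + 0.3948 + 0.5936 + 0 + 0.1643
 = 3.01

3.01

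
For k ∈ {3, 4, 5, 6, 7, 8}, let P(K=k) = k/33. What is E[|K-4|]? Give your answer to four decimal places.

2.2121

E[|K-4|] = Σ |k-4|·P(K=k)
 = 1·1/11 + 0·4/33 + 1·5/33 + 2·2/11 + 3·7/33 + 4·8/33
 = 1/11 + 0 + 5/33 + 4/11 + 7/11 + 32/33
 = 73/33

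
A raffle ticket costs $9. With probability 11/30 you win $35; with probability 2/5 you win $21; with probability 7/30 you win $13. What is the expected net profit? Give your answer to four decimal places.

E[payout] = 35·11/30 + 21·2/5 + 13·7/30
 = 77/6 + 42/5 + 91/30
 = 364/15
Net = 364/15 - 9 = 229/15

15.2667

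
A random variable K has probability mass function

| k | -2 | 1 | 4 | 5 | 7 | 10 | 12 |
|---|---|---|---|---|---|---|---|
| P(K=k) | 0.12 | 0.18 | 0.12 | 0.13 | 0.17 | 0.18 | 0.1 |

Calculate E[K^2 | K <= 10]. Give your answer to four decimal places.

35.7333

P(K <= 10) = 0.12 + 0.18 + 0.12 + 0.13 + 0.17 + 0.18 = 0.9.
E[K^2 | K <= 10] = [4·0.12 + 1·0.18 + 16·0.12 + 25·0.13 + 49·0.17 + 100·0.18] / 0.9
 = 32.16 / 0.9
 = 536/15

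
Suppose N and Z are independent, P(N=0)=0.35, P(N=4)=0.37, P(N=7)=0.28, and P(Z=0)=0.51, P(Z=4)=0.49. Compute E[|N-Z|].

2.852

E[|N-Z|] = Σ_n Σ_z |n-z| · P(N=n)P(Z=z)
 = 0·0.1785 + 4·0.1715 + 4·0.1887 + 0·0.1813 + 7·0.1428 + 3·0.1372
 = 0 + 0.686 + 0.7548 + 0 + 0.9996 + 0.4116
 = 2.852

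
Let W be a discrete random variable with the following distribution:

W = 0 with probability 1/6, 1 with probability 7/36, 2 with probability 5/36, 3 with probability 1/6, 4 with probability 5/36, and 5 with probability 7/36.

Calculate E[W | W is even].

1.875

P(W is even) = 1/6 + 5/36 + 5/36 = 4/9.
E[W | W is even] = [0·1/6 + 2·5/36 + 4·5/36] / (4/9)
 = 5/6 / (4/9)
 = 15/8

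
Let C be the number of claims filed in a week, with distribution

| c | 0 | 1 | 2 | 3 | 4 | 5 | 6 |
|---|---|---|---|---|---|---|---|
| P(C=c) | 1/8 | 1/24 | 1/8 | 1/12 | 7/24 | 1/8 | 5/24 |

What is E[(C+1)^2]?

E[(C+1)^2] = Σ (c+1)^2·P(C=c)
 = 1·1/8 + 4·1/24 + 9·1/8 + 16·1/12 + 25·7/24 + 36·1/8 + 49·5/24
 = 1/8 + 1/6 + 9/8 + 4/3 + 175/24 + 9/2 + 245/24
 = 99/4

24.75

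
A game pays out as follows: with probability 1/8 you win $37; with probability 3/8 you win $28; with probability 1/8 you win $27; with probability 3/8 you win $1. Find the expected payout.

18.875

E[payout] = 37·1/8 + 28·3/8 + 27·1/8 + 1·3/8
 = 37/8 + 21/2 + 27/8 + 3/8
 = 151/8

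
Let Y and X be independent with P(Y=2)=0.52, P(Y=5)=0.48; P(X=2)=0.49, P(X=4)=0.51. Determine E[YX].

E[YX] = Σ_y Σ_x yx · P(Y=y)P(X=x)
 = 4·0.2548 + 8·0.2652 + 10·0.2352 + 20·0.2448
 = 1.0192 + 2.1216 + 2.352 + 4.896
 = 10.3888

10.3888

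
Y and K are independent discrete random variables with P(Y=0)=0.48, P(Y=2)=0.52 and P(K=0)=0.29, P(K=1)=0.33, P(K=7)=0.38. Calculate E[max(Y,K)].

3.4632

E[max(Y,K)] = Σ_y Σ_k max(y,k) · P(Y=y)P(K=k)
 = 0·0.1392 + 1·0.1584 + 7·0.1824 + 2·0.1508 + 2·0.1716 + 7·0.1976
 = 0 + 0.1584 + 1.2768 + 0.3016 + 0.3432 + 1.3832
 = 3.4632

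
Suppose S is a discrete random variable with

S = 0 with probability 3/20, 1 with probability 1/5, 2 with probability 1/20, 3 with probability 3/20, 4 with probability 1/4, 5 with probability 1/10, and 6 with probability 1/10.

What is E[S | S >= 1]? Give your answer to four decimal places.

P(S >= 1) = 1/5 + 1/20 + 3/20 + 1/4 + 1/10 + 1/10 = 17/20.
E[S | S >= 1] = [1·1/5 + 2·1/20 + 3·3/20 + 4·1/4 + 5·1/10 + 6·1/10] / (17/20)
 = 57/20 / (17/20)
 = 57/17

3.3529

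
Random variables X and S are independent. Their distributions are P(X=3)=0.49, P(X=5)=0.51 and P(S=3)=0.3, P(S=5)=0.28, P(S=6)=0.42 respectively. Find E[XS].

E[XS] = Σ_x Σ_s xs · P(X=x)P(S=s)
 = 9·0.147 + 15·0.1372 + 18·0.2058 + 15·0.153 + 25·0.1428 + 30·0.2142
 = 1.323 + 2.058 + 3.7044 + 2.295 + 3.57 + 6.426
 = 19.3764

19.3764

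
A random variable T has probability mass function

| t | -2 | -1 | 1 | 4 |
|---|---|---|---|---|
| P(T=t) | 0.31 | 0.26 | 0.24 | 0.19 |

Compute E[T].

0.12

E[T] = Σ t·P(T=t)
 = (-2)·0.31 + (-1)·0.26 + 1·0.24 + 4·0.19
 = (-0.62) + (-0.26) + 0.24 + 0.76
 = 0.12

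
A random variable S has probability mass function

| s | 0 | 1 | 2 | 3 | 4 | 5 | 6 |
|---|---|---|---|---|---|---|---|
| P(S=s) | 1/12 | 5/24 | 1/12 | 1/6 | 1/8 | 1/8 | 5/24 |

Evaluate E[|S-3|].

1.75

E[|S-3|] = Σ |s-3|·P(S=s)
 = 3·1/12 + 2·5/24 + 1·1/12 + 0·1/6 + 1·1/8 + 2·1/8 + 3·5/24
 = 1/4 + 5/12 + 1/12 + 0 + 1/8 + 1/4 + 5/8
 = 7/4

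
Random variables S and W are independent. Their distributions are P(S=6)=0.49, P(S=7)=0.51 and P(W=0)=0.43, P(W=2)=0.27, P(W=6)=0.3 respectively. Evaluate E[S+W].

8.85

E[S+W] = Σ_s Σ_w (s+w) · P(S=s)P(W=w)
 = 6·0.2107 + 8·0.1323 + 12·0.147 + 7·0.2193 + 9·0.1377 + 13·0.153
 = 1.2642 + 1.0584 + 1.764 + 1.5351 + 1.2393 + 1.989
 = 8.85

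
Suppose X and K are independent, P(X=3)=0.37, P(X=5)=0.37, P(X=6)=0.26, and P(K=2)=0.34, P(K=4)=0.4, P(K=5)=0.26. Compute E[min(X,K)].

3.2396

E[min(X,K)] = Σ_x Σ_k min(x,k) · P(X=x)P(K=k)
 = 2·0.1258 + 3·0.148 + 3·0.0962 + 2·0.1258 + 4·0.148 + 5·0.0962 + 2·0.0884 + 4·0.104 + 5·0.0676
 = 0.2516 + 0.444 + 0.2886 + 0.2516 + 0.592 + 0.481 + 0.1768 + 0.416 + 0.338
 = 3.2396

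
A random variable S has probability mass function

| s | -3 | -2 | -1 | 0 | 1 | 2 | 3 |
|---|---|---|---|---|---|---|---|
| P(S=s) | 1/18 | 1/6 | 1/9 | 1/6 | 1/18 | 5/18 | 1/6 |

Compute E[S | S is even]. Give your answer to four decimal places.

P(S is even) = 1/6 + 1/6 + 5/18 = 11/18.
E[S | S is even] = [(-2)·1/6 + 0·1/6 + 2·5/18] / (11/18)
 = 2/9 / (11/18)
 = 4/11

0.3636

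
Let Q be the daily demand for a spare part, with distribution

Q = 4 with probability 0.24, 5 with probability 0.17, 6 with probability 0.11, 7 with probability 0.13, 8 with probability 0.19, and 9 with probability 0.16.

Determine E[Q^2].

E[Q^2] = Σ q^2·P(Q=q)
 = 16·0.24 + 25·0.17 + 36·0.11 + 49·0.13 + 64·0.19 + 81·0.16
 = 3.84 + 4.25 + 3.96 + 6.37 + 12.16 + 12.96
 = 43.54

43.54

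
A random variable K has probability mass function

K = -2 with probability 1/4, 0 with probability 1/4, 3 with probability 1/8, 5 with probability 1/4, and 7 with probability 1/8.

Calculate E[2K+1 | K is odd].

P(K is odd) = 1/8 + 1/4 + 1/8 = 1/2.
E[2K+1 | K is odd] = [7·1/8 + 11·1/4 + 15·1/8] / (1/2)
 = 11/2 / (1/2)
 = 11

11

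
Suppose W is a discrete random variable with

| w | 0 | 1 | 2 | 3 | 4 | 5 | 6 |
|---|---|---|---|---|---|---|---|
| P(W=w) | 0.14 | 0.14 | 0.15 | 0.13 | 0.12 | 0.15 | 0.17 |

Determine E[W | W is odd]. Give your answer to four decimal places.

3.0476

P(W is odd) = 0.14 + 0.13 + 0.15 = 0.42.
E[W | W is odd] = [1·0.14 + 3·0.13 + 5·0.15] / 0.42
 = 1.28 / 0.42
 = 64/21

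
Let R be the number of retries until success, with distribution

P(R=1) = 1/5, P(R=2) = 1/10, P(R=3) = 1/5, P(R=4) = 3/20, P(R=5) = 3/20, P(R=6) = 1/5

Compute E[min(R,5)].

E[min(R,5)] = Σ min(r,5)·P(R=r)
 = 1·1/5 + 2·1/10 + 3·1/5 + 4·3/20 + 5·3/20 + 5·1/5
 = 1/5 + 1/5 + 3/5 + 3/5 + 3/4 + 1
 = 67/20

3.35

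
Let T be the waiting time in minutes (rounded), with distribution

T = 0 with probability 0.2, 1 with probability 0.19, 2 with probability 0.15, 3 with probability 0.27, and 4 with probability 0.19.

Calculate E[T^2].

6.26

E[T^2] = Σ t^2·P(T=t)
 = 0·0.2 + 1·0.19 + 4·0.15 + 9·0.27 + 16·0.19
 = 0 + 0.19 + 0.6 + 2.43 + 3.04
 = 6.26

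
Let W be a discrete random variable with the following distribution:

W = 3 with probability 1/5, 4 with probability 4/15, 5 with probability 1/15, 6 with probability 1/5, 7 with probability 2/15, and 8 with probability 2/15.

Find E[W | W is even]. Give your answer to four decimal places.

5.5556

P(W is even) = 4/15 + 1/5 + 2/15 = 3/5.
E[W | W is even] = [4·4/15 + 6·1/5 + 8·2/15] / (3/5)
 = 10/3 / (3/5)
 = 50/9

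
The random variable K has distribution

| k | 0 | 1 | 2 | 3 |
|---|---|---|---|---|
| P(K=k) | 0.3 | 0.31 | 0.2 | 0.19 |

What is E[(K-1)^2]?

1.26

E[(K-1)^2] = Σ (k-1)^2·P(K=k)
 = 1·0.3 + 0·0.31 + 1·0.2 + 4·0.19
 = 0.3 + 0 + 0.2 + 0.76
 = 1.26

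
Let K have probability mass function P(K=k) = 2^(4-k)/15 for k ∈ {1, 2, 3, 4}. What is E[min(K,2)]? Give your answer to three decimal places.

E[min(K,2)] = Σ min(k,2)·P(K=k)
 = 1·8/15 + 2·4/15 + 2·2/15 + 2·1/15
 = 8/15 + 8/15 + 4/15 + 2/15
 = 22/15

1.467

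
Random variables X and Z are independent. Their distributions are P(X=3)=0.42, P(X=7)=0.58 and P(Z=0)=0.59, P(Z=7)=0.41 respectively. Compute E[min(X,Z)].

2.1812

E[min(X,Z)] = Σ_x Σ_z min(x,z) · P(X=x)P(Z=z)
 = 0·0.2478 + 3·0.1722 + 0·0.3422 + 7·0.2378
 = 0 + 0.5166 + 0 + 1.6646
 = 2.1812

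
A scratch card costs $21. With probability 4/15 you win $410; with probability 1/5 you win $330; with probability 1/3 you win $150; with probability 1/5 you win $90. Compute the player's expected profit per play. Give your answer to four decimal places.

222.3333

E[payout] = 410·4/15 + 330·1/5 + 150·1/3 + 90·1/5
 = 328/3 + 66 + 50 + 18
 = 730/3
Net = 730/3 - 21 = 667/3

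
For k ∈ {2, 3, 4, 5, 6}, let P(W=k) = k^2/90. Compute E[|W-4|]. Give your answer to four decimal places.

1.2667

E[|W-4|] = Σ |w-4|·P(W=w)
 = 2·2/45 + 1·1/10 + 0·8/45 + 1·5/18 + 2·2/5
 = 4/45 + 1/10 + 0 + 5/18 + 4/5
 = 19/15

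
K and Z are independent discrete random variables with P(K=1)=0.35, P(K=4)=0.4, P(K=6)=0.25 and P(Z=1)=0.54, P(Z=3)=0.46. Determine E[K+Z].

5.37

E[K+Z] = Σ_k Σ_z (k+z) · P(K=k)P(Z=z)
 = 2·0.189 + 4·0.161 + 5·0.216 + 7·0.184 + 7·0.135 + 9·0.115
 = 0.378 + 0.644 + 1.08 + 1.288 + 0.945 + 1.035
 = 5.37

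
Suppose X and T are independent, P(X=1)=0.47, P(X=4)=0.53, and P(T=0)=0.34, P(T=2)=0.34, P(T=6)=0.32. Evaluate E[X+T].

E[X+T] = Σ_x Σ_t (x+t) · P(X=x)P(T=t)
 = 1·0.1598 + 3·0.1598 + 7·0.1504 + 4·0.1802 + 6·0.1802 + 10·0.1696
 = 0.1598 + 0.4794 + 1.0528 + 0.7208 + 1.0812 + 1.696
 = 5.19

5.19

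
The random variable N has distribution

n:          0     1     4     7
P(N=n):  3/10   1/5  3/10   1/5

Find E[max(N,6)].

6.2

E[max(N,6)] = Σ max(n,6)·P(N=n)
 = 6·3/10 + 6·1/5 + 6·3/10 + 7·1/5
 = 9/5 + 6/5 + 9/5 + 7/5
 = 31/5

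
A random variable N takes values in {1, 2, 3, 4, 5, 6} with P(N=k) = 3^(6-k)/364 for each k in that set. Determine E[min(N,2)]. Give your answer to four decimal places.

1.3324

E[min(N,2)] = Σ min(n,2)·P(N=n)
 = 1·243/364 + 2·81/364 + 2·27/364 + 2·9/364 + 2·3/364 + 2·1/364
 = 243/364 + 81/182 + 27/182 + 9/182 + 3/182 + 1/182
 = 485/364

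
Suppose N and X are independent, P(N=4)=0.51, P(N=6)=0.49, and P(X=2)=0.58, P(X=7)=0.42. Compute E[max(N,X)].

E[max(N,X)] = Σ_n Σ_x max(n,x) · P(N=n)P(X=x)
 = 4·0.2958 + 7·0.2142 + 6·0.2842 + 7·0.2058
 = 1.1832 + 1.4994 + 1.7052 + 1.4406
 = 5.8284

5.8284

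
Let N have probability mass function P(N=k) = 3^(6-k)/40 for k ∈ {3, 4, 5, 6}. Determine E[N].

E[N] = Σ n·P(N=n)
 = 3·27/40 + 4·9/40 + 5·3/40 + 6·1/40
 = 81/40 + 9/10 + 3/8 + 3/20
 = 69/20

3.45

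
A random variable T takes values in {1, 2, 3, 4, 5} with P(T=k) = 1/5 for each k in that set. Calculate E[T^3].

E[T^3] = Σ t^3·P(T=t)
 = 1·1/5 + 8·1/5 + 27·1/5 + 64·1/5 + 125·1/5
 = 1/5 + 8/5 + 27/5 + 64/5 + 25
 = 45

45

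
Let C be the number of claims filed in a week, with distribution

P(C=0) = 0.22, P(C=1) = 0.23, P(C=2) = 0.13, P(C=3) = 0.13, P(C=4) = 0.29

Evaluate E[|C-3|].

E[|C-3|] = Σ |c-3|·P(C=c)
 = 3·0.22 + 2·0.23 + 1·0.13 + 0·0.13 + 1·0.29
 = 0.66 + 0.46 + 0.13 + 0 + 0.29
 = 1.54

1.54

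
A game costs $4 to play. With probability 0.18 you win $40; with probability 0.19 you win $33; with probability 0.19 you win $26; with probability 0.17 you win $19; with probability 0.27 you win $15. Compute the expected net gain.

21.69

E[payout] = 40·0.18 + 33·0.19 + 26·0.19 + 19·0.17 + 15·0.27
 = 7.2 + 6.27 + 4.94 + 3.23 + 4.05
 = 25.69
Net = 25.69 - 4 = 21.69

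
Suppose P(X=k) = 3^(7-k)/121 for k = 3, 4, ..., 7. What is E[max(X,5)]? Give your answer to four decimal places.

5.0413

E[max(X,5)] = Σ max(x,5)·P(X=x)
 = 5·81/121 + 5·27/121 + 5·9/121 + 6·3/121 + 7·1/121
 = 405/121 + 135/121 + 45/121 + 18/121 + 7/121
 = 610/121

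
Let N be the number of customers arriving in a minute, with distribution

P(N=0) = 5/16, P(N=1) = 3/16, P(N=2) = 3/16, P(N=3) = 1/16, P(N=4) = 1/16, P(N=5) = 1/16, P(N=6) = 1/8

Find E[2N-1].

E[2N-1] = Σ (2n-1)·P(N=n)
 = (-1)·5/16 + 1·3/16 + 3·3/16 + 5·1/16 + 7·1/16 + 9·1/16 + 11·1/8
 = (-5/16) + 3/16 + 9/16 + 5/16 + 7/16 + 9/16 + 11/8
 = 25/8

3.125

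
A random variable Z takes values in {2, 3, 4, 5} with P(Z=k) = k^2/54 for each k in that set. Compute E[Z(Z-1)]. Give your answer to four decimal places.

13.9630

E[Z(Z-1)] = Σ z(z-1)·P(Z=z)
 = 2·2/27 + 6·1/6 + 12·8/27 + 20·25/54
 = 4/27 + 1 + 32/9 + 250/27
 = 377/27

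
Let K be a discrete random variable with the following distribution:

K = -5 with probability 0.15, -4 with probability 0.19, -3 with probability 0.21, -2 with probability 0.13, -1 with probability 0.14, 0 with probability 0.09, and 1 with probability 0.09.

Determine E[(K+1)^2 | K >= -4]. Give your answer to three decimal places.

P(K >= -4) = 0.19 + 0.21 + 0.13 + 0.14 + 0.09 + 0.09 = 0.85.
E[(K+1)^2 | K >= -4] = [9·0.19 + 4·0.21 + 1·0.13 + 0·0.14 + 1·0.09 + 4·0.09] / 0.85
 = 3.13 / 0.85
 = 313/85

3.682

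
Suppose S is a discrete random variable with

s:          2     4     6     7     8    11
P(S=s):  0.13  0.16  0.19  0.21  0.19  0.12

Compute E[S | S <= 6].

P(S <= 6) = 0.13 + 0.16 + 0.19 = 0.48.
E[S | S <= 6] = [2·0.13 + 4·0.16 + 6·0.19] / 0.48
 = 2.04 / 0.48
 = 17/4

4.25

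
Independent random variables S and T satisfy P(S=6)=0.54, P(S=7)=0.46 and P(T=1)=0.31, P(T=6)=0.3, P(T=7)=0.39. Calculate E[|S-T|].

E[|S-T|] = Σ_s Σ_t |s-t| · P(S=s)P(T=t)
 = 5·0.1674 + 0·0.162 + 1·0.2106 + 6·0.1426 + 1·0.138 + 0·0.1794
 = 0.837 + 0 + 0.2106 + 0.8556 + 0.138 + 0
 = 2.0412

2.0412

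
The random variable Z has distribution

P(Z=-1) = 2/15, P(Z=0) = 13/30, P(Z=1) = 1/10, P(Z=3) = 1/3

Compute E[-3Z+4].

1.1

E[-3Z+4] = Σ (-3z+4)·P(Z=z)
 = 7·2/15 + 4·13/30 + 1·1/10 + (-5)·1/3
 = 14/15 + 26/15 + 1/10 + (-5/3)
 = 11/10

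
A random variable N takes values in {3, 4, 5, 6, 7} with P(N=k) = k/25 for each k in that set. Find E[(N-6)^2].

2.2

E[(N-6)^2] = Σ (n-6)^2·P(N=n)
 = 9·3/25 + 4·4/25 + 1·1/5 + 0·6/25 + 1·7/25
 = 27/25 + 16/25 + 1/5 + 0 + 7/25
 = 11/5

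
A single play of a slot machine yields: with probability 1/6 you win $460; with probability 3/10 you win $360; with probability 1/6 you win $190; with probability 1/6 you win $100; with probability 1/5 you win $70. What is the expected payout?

247

E[payout] = 460·1/6 + 360·3/10 + 190·1/6 + 100·1/6 + 70·1/5
 = 230/3 + 108 + 95/3 + 50/3 + 14
 = 247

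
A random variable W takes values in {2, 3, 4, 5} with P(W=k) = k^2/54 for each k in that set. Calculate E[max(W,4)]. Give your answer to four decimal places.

E[max(W,4)] = Σ max(w,4)·P(W=w)
 = 4·2/27 + 4·1/6 + 4·8/27 + 5·25/54
 = 8/27 + 2/3 + 32/27 + 125/54
 = 241/54

4.4630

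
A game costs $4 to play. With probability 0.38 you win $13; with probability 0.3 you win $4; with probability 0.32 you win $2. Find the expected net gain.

2.78

E[payout] = 13·0.38 + 4·0.3 + 2·0.32
 = 4.94 + 1.2 + 0.64
 = 6.78
Net = 6.78 - 4 = 2.78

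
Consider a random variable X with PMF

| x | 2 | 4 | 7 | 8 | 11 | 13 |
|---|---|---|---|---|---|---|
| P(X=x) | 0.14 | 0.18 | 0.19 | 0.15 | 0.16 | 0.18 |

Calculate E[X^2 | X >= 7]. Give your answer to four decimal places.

P(X >= 7) = 0.19 + 0.15 + 0.16 + 0.18 = 0.68.
E[X^2 | X >= 7] = [49·0.19 + 64·0.15 + 121·0.16 + 169·0.18] / 0.68
 = 68.69 / 0.68
 = 6869/68

101.0147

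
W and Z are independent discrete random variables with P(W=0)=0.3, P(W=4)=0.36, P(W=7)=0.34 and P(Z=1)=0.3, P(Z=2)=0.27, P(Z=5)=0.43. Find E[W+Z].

6.81

E[W+Z] = Σ_w Σ_z (w+z) · P(W=w)P(Z=z)
 = 1·0.09 + 2·0.081 + 5·0.129 + 5·0.108 + 6·0.0972 + 9·0.1548 + 8·0.102 + 9·0.0918 + 12·0.1462
 = 0.09 + 0.162 + 0.645 + 0.54 + 0.5832 + 1.3932 + 0.816 + 0.8262 + 1.7544
 = 6.81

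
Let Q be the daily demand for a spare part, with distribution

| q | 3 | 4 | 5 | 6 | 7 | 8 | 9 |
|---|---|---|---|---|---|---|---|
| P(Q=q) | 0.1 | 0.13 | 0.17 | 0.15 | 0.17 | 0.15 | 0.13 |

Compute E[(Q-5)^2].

4.79

E[(Q-5)^2] = Σ (q-5)^2·P(Q=q)
 = 4·0.1 + 1·0.13 + 0·0.17 + 1·0.15 + 4·0.17 + 9·0.15 + 16·0.13
 = 0.4 + 0.13 + 0 + 0.15 + 0.68 + 1.35 + 2.08
 = 4.79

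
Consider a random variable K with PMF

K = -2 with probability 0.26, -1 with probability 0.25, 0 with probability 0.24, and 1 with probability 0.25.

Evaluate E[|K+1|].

E[|K+1|] = Σ |k+1|·P(K=k)
 = 1·0.26 + 0·0.25 + 1·0.24 + 2·0.25
 = 0.26 + 0 + 0.24 + 0.5
 = 1

1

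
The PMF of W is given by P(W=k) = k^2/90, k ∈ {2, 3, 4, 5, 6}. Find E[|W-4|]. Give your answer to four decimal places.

E[|W-4|] = Σ |w-4|·P(W=w)
 = 2·2/45 + 1·1/10 + 0·8/45 + 1·5/18 + 2·2/5
 = 4/45 + 1/10 + 0 + 5/18 + 4/5
 = 19/15

1.2667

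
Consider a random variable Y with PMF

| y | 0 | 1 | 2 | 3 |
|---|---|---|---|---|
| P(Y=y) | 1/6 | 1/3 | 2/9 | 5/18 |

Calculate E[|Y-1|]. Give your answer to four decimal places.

E[|Y-1|] = Σ |y-1|·P(Y=y)
 = 1·1/6 + 0·1/3 + 1·2/9 + 2·5/18
 = 1/6 + 0 + 2/9 + 5/9
 = 17/18

0.9444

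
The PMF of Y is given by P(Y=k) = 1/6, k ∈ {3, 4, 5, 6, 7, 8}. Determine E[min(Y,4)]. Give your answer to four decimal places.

E[min(Y,4)] = Σ min(y,4)·P(Y=y)
 = 3·1/6 + 4·1/6 + 4·1/6 + 4·1/6 + 4·1/6 + 4·1/6
 = 1/2 + 2/3 + 2/3 + 2/3 + 2/3 + 2/3
 = 23/6

3.8333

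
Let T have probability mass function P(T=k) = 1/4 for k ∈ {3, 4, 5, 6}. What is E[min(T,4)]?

3.75

E[min(T,4)] = Σ min(t,4)·P(T=t)
 = 3·1/4 + 4·1/4 + 4·1/4 + 4·1/4
 = 3/4 + 1 + 1 + 1
 = 15/4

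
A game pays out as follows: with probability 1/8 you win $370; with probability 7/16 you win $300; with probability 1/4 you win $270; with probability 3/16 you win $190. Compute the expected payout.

E[payout] = 370·1/8 + 300·7/16 + 270·1/4 + 190·3/16
 = 185/4 + 525/4 + 135/2 + 285/8
 = 2245/8

280.625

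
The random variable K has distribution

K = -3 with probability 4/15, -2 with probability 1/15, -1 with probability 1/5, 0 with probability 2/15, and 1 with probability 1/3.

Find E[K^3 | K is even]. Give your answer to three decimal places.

P(K is even) = 1/15 + 2/15 = 1/5.
E[K^3 | K is even] = [(-8)·1/15 + 0·2/15] / (1/5)
 = -8/15 / (1/5)
 = -8/3

-2.667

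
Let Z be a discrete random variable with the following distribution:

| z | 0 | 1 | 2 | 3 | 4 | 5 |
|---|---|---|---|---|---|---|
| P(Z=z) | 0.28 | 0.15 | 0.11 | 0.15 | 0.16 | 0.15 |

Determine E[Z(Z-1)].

6.04

E[Z(Z-1)] = Σ z(z-1)·P(Z=z)
 = 0·0.28 + 0·0.15 + 2·0.11 + 6·0.15 + 12·0.16 + 20·0.15
 = 0 + 0 + 0.22 + 0.9 + 1.92 + 3
 = 6.04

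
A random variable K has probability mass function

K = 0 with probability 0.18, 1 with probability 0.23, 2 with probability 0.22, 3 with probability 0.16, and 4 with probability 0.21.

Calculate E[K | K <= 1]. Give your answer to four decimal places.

P(K <= 1) = 0.18 + 0.23 = 0.41.
E[K | K <= 1] = [0·0.18 + 1·0.23] / 0.41
 = 0.23 / 0.41
 = 23/41

0.5610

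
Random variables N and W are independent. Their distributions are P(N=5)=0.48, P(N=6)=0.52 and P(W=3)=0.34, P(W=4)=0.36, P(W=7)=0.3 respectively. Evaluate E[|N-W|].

1.848

E[|N-W|] = Σ_n Σ_w |n-w| · P(N=n)P(W=w)
 = 2·0.1632 + 1·0.1728 + 2·0.144 + 3·0.1768 + 2·0.1872 + 1·0.156
 = 0.3264 + 0.1728 + 0.288 + 0.5304 + 0.3744 + 0.156
 = 1.848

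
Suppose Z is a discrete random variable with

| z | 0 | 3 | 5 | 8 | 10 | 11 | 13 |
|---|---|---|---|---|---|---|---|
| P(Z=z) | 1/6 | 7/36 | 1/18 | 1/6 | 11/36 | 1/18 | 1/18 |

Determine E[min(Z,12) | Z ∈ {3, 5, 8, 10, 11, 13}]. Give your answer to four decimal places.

7.8333

P(Z ∈ {3, 5, 8, 10, 11, 13}) = 7/36 + 1/18 + 1/6 + 11/36 + 1/18 + 1/18 = 5/6.
E[min(Z,12) | Z ∈ {3, 5, 8, 10, 11, 13}] = [3·7/36 + 5·1/18 + 8·1/6 + 10·11/36 + 11·1/18 + 12·1/18] / (5/6)
 = 235/36 / (5/6)
 = 47/6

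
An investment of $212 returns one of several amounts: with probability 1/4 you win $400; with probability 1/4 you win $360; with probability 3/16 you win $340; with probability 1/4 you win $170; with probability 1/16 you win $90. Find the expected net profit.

89.875

E[payout] = 400·1/4 + 360·1/4 + 340·3/16 + 170·1/4 + 90·1/16
 = 100 + 90 + 255/4 + 85/2 + 45/8
 = 2415/8
Net = 2415/8 - 212 = 719/8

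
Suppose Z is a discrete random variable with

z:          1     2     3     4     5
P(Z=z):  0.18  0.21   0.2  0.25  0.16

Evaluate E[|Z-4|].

E[|Z-4|] = Σ |z-4|·P(Z=z)
 = 3·0.18 + 2·0.21 + 1·0.2 + 0·0.25 + 1·0.16
 = 0.54 + 0.42 + 0.2 + 0 + 0.16
 = 1.32

1.32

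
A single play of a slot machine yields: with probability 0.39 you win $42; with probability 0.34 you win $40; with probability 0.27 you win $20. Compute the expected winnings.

E[payout] = 42·0.39 + 40·0.34 + 20·0.27
 = 16.38 + 13.6 + 5.4
 = 35.38

35.38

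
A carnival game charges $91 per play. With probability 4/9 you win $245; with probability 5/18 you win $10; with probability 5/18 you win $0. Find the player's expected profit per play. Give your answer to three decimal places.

20.667

E[payout] = 245·4/9 + 10·5/18 + 0·5/18
 = 980/9 + 25/9 + 0
 = 335/3
Net = 335/3 - 91 = 62/3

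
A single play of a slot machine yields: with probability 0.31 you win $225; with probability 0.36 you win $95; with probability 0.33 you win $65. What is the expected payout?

125.4

E[payout] = 225·0.31 + 95·0.36 + 65·0.33
 = 69.75 + 34.2 + 21.45
 = 125.4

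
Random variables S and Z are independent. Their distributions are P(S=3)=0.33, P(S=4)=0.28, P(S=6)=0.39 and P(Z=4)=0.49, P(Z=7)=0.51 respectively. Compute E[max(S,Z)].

E[max(S,Z)] = Σ_s Σ_z max(s,z) · P(S=s)P(Z=z)
 = 4·0.1617 + 7·0.1683 + 4·0.1372 + 7·0.1428 + 6·0.1911 + 7·0.1989
 = 0.6468 + 1.1781 + 0.5488 + 0.9996 + 1.1466 + 1.3923
 = 5.9122

5.9122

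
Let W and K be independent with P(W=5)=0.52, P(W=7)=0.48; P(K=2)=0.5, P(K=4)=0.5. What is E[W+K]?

E[W+K] = Σ_w Σ_k (w+k) · P(W=w)P(K=k)
 = 7·0.26 + 9·0.26 + 9·0.24 + 11·0.24
 = 1.82 + 2.34 + 2.16 + 2.64
 = 8.96

8.96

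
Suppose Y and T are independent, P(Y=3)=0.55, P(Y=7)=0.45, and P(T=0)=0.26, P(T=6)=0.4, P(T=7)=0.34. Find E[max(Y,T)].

E[max(Y,T)] = Σ_y Σ_t max(y,t) · P(Y=y)P(T=t)
 = 3·0.143 + 6·0.22 + 7·0.187 + 7·0.117 + 7·0.18 + 7·0.153
 = 0.429 + 1.32 + 1.309 + 0.819 + 1.26 + 1.071
 = 6.208

6.208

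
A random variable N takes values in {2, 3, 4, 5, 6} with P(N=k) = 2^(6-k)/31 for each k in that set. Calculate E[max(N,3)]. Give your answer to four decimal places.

E[max(N,3)] = Σ max(n,3)·P(N=n)
 = 3·16/31 + 3·8/31 + 4·4/31 + 5·2/31 + 6·1/31
 = 48/31 + 24/31 + 16/31 + 10/31 + 6/31
 = 104/31

3.3548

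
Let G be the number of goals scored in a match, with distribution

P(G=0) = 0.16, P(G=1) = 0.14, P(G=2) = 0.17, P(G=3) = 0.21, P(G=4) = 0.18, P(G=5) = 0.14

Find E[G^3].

E[G^3] = Σ g^3·P(G=g)
 = 0·0.16 + 1·0.14 + 8·0.17 + 27·0.21 + 64·0.18 + 125·0.14
 = 0 + 0.14 + 1.36 + 5.67 + 11.52 + 17.5
 = 36.19

36.19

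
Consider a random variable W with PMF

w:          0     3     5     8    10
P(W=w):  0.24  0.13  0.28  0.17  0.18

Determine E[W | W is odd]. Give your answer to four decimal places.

P(W is odd) = 0.13 + 0.28 = 0.41.
E[W | W is odd] = [3·0.13 + 5·0.28] / 0.41
 = 1.79 / 0.41
 = 179/41

4.3659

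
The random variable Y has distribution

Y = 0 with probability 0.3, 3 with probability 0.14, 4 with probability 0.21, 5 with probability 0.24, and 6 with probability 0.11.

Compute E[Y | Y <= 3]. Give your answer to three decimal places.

0.955

P(Y <= 3) = 0.3 + 0.14 = 0.44.
E[Y | Y <= 3] = [0·0.3 + 3·0.14] / 0.44
 = 0.42 / 0.44
 = 21/22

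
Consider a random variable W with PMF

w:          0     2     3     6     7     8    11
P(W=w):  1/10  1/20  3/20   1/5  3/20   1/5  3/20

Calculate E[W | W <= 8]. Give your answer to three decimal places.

5.176

P(W <= 8) = 1/10 + 1/20 + 3/20 + 1/5 + 3/20 + 1/5 = 17/20.
E[W | W <= 8] = [0·1/10 + 2·1/20 + 3·3/20 + 6·1/5 + 7·3/20 + 8·1/5] / (17/20)
 = 22/5 / (17/20)
 = 88/17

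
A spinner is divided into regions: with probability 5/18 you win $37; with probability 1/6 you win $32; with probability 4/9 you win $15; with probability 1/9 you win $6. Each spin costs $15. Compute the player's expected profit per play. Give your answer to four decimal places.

7.9444

E[payout] = 37·5/18 + 32·1/6 + 15·4/9 + 6·1/9
 = 185/18 + 16/3 + 20/3 + 2/3
 = 413/18
Net = 413/18 - 15 = 143/18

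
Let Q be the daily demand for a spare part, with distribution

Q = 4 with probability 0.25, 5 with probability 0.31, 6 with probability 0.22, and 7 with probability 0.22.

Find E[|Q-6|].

E[|Q-6|] = Σ |q-6|·P(Q=q)
 = 2·0.25 + 1·0.31 + 0·0.22 + 1·0.22
 = 0.5 + 0.31 + 0 + 0.22
 = 1.03

1.03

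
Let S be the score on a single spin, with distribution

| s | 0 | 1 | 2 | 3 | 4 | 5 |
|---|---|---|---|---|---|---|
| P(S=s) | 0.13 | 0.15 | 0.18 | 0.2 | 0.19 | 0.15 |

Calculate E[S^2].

9.46

E[S^2] = Σ s^2·P(S=s)
 = 0·0.13 + 1·0.15 + 4·0.18 + 9·0.2 + 16·0.19 + 25·0.15
 = 0 + 0.15 + 0.72 + 1.8 + 3.04 + 3.75
 = 9.46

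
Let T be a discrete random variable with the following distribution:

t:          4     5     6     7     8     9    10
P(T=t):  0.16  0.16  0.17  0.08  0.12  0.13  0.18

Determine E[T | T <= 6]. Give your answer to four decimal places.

P(T <= 6) = 0.16 + 0.16 + 0.17 = 0.49.
E[T | T <= 6] = [4·0.16 + 5·0.16 + 6·0.17] / 0.49
 = 2.46 / 0.49
 = 246/49

5.0204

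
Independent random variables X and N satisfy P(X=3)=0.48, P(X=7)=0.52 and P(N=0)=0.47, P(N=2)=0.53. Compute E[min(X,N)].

1.06

E[min(X,N)] = Σ_x Σ_n min(x,n) · P(X=x)P(N=n)
 = 0·0.2256 + 2·0.2544 + 0·0.2444 + 2·0.2756
 = 0 + 0.5088 + 0 + 0.5512
 = 1.06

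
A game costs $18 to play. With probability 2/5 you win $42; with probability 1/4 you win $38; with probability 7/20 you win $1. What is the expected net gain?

E[payout] = 42·2/5 + 38·1/4 + 1·7/20
 = 84/5 + 19/2 + 7/20
 = 533/20
Net = 533/20 - 18 = 173/20

8.65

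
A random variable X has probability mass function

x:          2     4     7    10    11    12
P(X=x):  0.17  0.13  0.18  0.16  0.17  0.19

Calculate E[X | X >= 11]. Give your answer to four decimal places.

P(X >= 11) = 0.17 + 0.19 = 0.36.
E[X | X >= 11] = [11·0.17 + 12·0.19] / 0.36
 = 4.15 / 0.36
 = 415/36

11.5278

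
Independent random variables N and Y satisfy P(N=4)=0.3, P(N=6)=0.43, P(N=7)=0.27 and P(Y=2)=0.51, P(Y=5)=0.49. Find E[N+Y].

9.14

E[N+Y] = Σ_n Σ_y (n+y) · P(N=n)P(Y=y)
 = 6·0.153 + 9·0.147 + 8·0.2193 + 11·0.2107 + 9·0.1377 + 12·0.1323
 = 0.918 + 1.323 + 1.7544 + 2.3177 + 1.2393 + 1.5876
 = 9.14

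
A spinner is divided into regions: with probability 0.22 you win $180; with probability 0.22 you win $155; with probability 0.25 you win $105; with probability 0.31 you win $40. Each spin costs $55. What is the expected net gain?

57.35

E[payout] = 180·0.22 + 155·0.22 + 105·0.25 + 40·0.31
 = 39.6 + 34.1 + 26.25 + 12.4
 = 112.35
Net = 112.35 - 55 = 57.35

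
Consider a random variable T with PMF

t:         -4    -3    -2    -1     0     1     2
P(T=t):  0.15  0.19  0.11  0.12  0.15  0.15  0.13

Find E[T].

E[T] = Σ t·P(T=t)
 = (-4)·0.15 + (-3)·0.19 + (-2)·0.11 + (-1)·0.12 + 0·0.15 + 1·0.15 + 2·0.13
 = (-0.6) + (-0.57) + (-0.22) + (-0.12) + 0 + 0.15 + 0.26
 = -1.1

-1.1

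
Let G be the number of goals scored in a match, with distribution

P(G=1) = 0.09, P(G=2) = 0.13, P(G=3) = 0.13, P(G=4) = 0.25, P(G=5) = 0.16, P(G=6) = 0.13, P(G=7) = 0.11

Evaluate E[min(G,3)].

E[min(G,3)] = Σ min(g,3)·P(G=g)
 = 1·0.09 + 2·0.13 + 3·0.13 + 3·0.25 + 3·0.16 + 3·0.13 + 3·0.11
 = 0.09 + 0.26 + 0.39 + 0.75 + 0.48 + 0.39 + 0.33
 = 2.69

2.69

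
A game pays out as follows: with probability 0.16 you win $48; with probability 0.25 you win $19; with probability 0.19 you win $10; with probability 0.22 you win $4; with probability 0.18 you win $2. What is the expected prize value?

E[payout] = 48·0.16 + 19·0.25 + 10·0.19 + 4·0.22 + 2·0.18
 = 7.68 + 4.75 + 1.9 + 0.88 + 0.36
 = 15.57

15.57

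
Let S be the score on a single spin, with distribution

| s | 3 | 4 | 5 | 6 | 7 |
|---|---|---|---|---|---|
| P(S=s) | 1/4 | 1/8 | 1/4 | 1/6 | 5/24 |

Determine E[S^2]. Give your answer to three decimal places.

E[S^2] = Σ s^2·P(S=s)
 = 9·1/4 + 16·1/8 + 25·1/4 + 36·1/6 + 49·5/24
 = 9/4 + 2 + 25/4 + 6 + 245/24
 = 641/24

26.708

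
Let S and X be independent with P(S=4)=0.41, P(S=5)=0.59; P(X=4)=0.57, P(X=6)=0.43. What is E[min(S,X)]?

E[min(S,X)] = Σ_s Σ_x min(s,x) · P(S=s)P(X=x)
 = 4·0.2337 + 4·0.1763 + 4·0.3363 + 5·0.2537
 = 0.9348 + 0.7052 + 1.3452 + 1.2685
 = 4.2537

4.2537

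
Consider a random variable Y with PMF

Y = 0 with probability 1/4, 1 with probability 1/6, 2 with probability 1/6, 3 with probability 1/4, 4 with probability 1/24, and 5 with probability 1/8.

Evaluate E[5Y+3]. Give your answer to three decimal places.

13.208

E[5Y+3] = Σ (5y+3)·P(Y=y)
 = 3·1/4 + 8·1/6 + 13·1/6 + 18·1/4 + 23·1/24 + 28·1/8
 = 3/4 + 4/3 + 13/6 + 9/2 + 23/24 + 7/2
 = 317/24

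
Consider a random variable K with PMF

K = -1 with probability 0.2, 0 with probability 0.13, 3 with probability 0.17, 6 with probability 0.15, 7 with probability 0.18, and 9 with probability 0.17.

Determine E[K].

E[K] = Σ k·P(K=k)
 = (-1)·0.2 + 0·0.13 + 3·0.17 + 6·0.15 + 7·0.18 + 9·0.17
 = (-0.2) + 0 + 0.51 + 0.9 + 1.26 + 1.53
 = 4

4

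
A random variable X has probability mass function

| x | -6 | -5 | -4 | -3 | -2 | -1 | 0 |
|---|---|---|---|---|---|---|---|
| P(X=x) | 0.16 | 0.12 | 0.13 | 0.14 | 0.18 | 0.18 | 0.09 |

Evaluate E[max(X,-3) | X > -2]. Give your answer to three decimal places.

-0.667

P(X > -2) = 0.18 + 0.09 = 0.27.
E[max(X,-3) | X > -2] = [(-1)·0.18 + 0·0.09] / 0.27
 = -0.18 / 0.27
 = -2/3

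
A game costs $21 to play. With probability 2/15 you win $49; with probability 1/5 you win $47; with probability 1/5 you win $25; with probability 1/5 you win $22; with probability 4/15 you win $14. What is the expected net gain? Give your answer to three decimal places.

8.067

E[payout] = 49·2/15 + 47·1/5 + 25·1/5 + 22·1/5 + 14·4/15
 = 98/15 + 47/5 + 5 + 22/5 + 56/15
 = 436/15
Net = 436/15 - 21 = 121/15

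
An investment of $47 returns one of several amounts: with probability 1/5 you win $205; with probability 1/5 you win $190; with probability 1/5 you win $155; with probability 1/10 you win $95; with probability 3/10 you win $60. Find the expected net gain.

E[payout] = 205·1/5 + 190·1/5 + 155·1/5 + 95·1/10 + 60·3/10
 = 41 + 38 + 31 + 19/2 + 18
 = 275/2
Net = 275/2 - 47 = 181/2

90.5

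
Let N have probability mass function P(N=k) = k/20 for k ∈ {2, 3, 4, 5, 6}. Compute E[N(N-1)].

17.5

E[N(N-1)] = Σ n(n-1)·P(N=n)
 = 2·1/10 + 6·3/20 + 12·1/5 + 20·1/4 + 30·3/10
 = 1/5 + 9/10 + 12/5 + 5 + 9
 = 35/2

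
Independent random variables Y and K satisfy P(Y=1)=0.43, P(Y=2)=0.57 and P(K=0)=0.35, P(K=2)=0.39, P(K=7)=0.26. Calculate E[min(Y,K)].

E[min(Y,K)] = Σ_y Σ_k min(y,k) · P(Y=y)P(K=k)
 = 0·0.1505 + 1·0.1677 + 1·0.1118 + 0·0.1995 + 2·0.2223 + 2·0.1482
 = 0 + 0.1677 + 0.1118 + 0 + 0.4446 + 0.2964
 = 1.0205

1.0205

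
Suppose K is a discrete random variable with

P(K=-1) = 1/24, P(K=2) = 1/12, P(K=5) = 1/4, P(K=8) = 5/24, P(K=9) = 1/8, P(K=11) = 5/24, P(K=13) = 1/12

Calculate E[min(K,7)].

5.75

E[min(K,7)] = Σ min(k,7)·P(K=k)
 = (-1)·1/24 + 2·1/12 + 5·1/4 + 7·5/24 + 7·1/8 + 7·5/24 + 7·1/12
 = (-1/24) + 1/6 + 5/4 + 35/24 + 7/8 + 35/24 + 7/12
 = 23/4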